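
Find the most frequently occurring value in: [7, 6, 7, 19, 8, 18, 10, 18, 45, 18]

18

Step 1: Count the frequency of each value:
  6: appears 1 time(s)
  7: appears 2 time(s)
  8: appears 1 time(s)
  10: appears 1 time(s)
  18: appears 3 time(s)
  19: appears 1 time(s)
  45: appears 1 time(s)
Step 2: The value 18 appears most frequently (3 times).
Step 3: Mode = 18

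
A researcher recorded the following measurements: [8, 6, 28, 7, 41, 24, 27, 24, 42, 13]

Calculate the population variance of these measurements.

158.8

Step 1: Compute the mean: (8 + 6 + 28 + 7 + 41 + 24 + 27 + 24 + 42 + 13) / 10 = 22
Step 2: Compute squared deviations from the mean:
  (8 - 22)^2 = 196
  (6 - 22)^2 = 256
  (28 - 22)^2 = 36
  (7 - 22)^2 = 225
  (41 - 22)^2 = 361
  (24 - 22)^2 = 4
  (27 - 22)^2 = 25
  (24 - 22)^2 = 4
  (42 - 22)^2 = 400
  (13 - 22)^2 = 81
Step 3: Sum of squared deviations = 1588
Step 4: Population variance = 1588 / 10 = 158.8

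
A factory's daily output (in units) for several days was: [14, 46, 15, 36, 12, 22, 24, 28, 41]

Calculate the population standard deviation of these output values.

11.5865

Step 1: Compute the mean: 26.4444
Step 2: Sum of squared deviations from the mean: 1208.2222
Step 3: Population variance = 1208.2222 / 9 = 134.2469
Step 4: Standard deviation = sqrt(134.2469) = 11.5865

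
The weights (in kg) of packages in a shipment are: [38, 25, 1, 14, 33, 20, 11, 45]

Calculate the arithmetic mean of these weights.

23.375

Step 1: Sum all values: 38 + 25 + 1 + 14 + 33 + 20 + 11 + 45 = 187
Step 2: Count the number of values: n = 8
Step 3: Mean = sum / n = 187 / 8 = 23.375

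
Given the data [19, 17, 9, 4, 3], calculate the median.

9

Step 1: Sort the data in ascending order: [3, 4, 9, 17, 19]
Step 2: The number of values is n = 5.
Step 3: Since n is odd, the median is the middle value at position 3: 9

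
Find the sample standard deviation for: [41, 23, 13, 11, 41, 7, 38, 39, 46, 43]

15.054

Step 1: Compute the mean: 30.2
Step 2: Sum of squared deviations from the mean: 2039.6
Step 3: Sample variance = 2039.6 / 9 = 226.6222
Step 4: Standard deviation = sqrt(226.6222) = 15.054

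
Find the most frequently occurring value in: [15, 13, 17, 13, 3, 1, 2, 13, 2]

13

Step 1: Count the frequency of each value:
  1: appears 1 time(s)
  2: appears 2 time(s)
  3: appears 1 time(s)
  13: appears 3 time(s)
  15: appears 1 time(s)
  17: appears 1 time(s)
Step 2: The value 13 appears most frequently (3 times).
Step 3: Mode = 13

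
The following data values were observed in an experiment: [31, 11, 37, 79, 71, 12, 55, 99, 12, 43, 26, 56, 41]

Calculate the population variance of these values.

687.1479

Step 1: Compute the mean: (31 + 11 + 37 + 79 + 71 + 12 + 55 + 99 + 12 + 43 + 26 + 56 + 41) / 13 = 44.0769
Step 2: Compute squared deviations from the mean:
  (31 - 44.0769)^2 = 171.0059
  (11 - 44.0769)^2 = 1094.0828
  (37 - 44.0769)^2 = 50.0828
  (79 - 44.0769)^2 = 1219.6213
  (71 - 44.0769)^2 = 724.8521
  (12 - 44.0769)^2 = 1028.929
  (55 - 44.0769)^2 = 119.3136
  (99 - 44.0769)^2 = 3016.5444
  (12 - 44.0769)^2 = 1028.929
  (43 - 44.0769)^2 = 1.1598
  (26 - 44.0769)^2 = 326.7751
  (56 - 44.0769)^2 = 142.1598
  (41 - 44.0769)^2 = 9.4675
Step 3: Sum of squared deviations = 8932.9231
Step 4: Population variance = 8932.9231 / 13 = 687.1479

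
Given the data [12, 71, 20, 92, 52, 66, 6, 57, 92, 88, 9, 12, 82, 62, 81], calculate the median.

62

Step 1: Sort the data in ascending order: [6, 9, 12, 12, 20, 52, 57, 62, 66, 71, 81, 82, 88, 92, 92]
Step 2: The number of values is n = 15.
Step 3: Since n is odd, the median is the middle value at position 8: 62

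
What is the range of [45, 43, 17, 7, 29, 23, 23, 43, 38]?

38

Step 1: Identify the maximum value: max = 45
Step 2: Identify the minimum value: min = 7
Step 3: Range = max - min = 45 - 7 = 38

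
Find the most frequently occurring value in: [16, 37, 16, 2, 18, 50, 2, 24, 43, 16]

16

Step 1: Count the frequency of each value:
  2: appears 2 time(s)
  16: appears 3 time(s)
  18: appears 1 time(s)
  24: appears 1 time(s)
  37: appears 1 time(s)
  43: appears 1 time(s)
  50: appears 1 time(s)
Step 2: The value 16 appears most frequently (3 times).
Step 3: Mode = 16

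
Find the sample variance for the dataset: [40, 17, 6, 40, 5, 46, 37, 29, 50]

284.5

Step 1: Compute the mean: (40 + 17 + 6 + 40 + 5 + 46 + 37 + 29 + 50) / 9 = 30
Step 2: Compute squared deviations from the mean:
  (40 - 30)^2 = 100
  (17 - 30)^2 = 169
  (6 - 30)^2 = 576
  (40 - 30)^2 = 100
  (5 - 30)^2 = 625
  (46 - 30)^2 = 256
  (37 - 30)^2 = 49
  (29 - 30)^2 = 1
  (50 - 30)^2 = 400
Step 3: Sum of squared deviations = 2276
Step 4: Sample variance = 2276 / 8 = 284.5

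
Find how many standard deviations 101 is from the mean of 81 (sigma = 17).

1.1765

Step 1: Recall the z-score formula: z = (x - mu) / sigma
Step 2: Substitute values: z = (101 - 81) / 17
Step 3: z = 20 / 17 = 1.1765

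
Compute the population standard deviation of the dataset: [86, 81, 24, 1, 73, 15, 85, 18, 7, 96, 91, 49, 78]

34.5784

Step 1: Compute the mean: 54.1538
Step 2: Sum of squared deviations from the mean: 15543.6923
Step 3: Population variance = 15543.6923 / 13 = 1195.6686
Step 4: Standard deviation = sqrt(1195.6686) = 34.5784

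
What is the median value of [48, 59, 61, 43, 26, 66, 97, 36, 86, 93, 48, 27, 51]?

51

Step 1: Sort the data in ascending order: [26, 27, 36, 43, 48, 48, 51, 59, 61, 66, 86, 93, 97]
Step 2: The number of values is n = 13.
Step 3: Since n is odd, the median is the middle value at position 7: 51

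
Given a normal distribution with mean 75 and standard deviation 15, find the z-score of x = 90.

1

Step 1: Recall the z-score formula: z = (x - mu) / sigma
Step 2: Substitute values: z = (90 - 75) / 15
Step 3: z = 15 / 15 = 1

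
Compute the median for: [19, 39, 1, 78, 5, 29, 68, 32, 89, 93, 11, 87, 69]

39

Step 1: Sort the data in ascending order: [1, 5, 11, 19, 29, 32, 39, 68, 69, 78, 87, 89, 93]
Step 2: The number of values is n = 13.
Step 3: Since n is odd, the median is the middle value at position 7: 39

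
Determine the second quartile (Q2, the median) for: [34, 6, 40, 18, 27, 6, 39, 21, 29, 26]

26.5

Step 1: Sort the data: [6, 6, 18, 21, 26, 27, 29, 34, 39, 40]
Step 2: n = 10
Step 3: Q2 is the median. Since n is even, it is the average of the values at positions 5 and 6:
  Q2 = (26 + 27) / 2 = 26.5
Step 4: Q2 = 26.5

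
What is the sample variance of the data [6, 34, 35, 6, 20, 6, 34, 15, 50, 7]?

253.5667

Step 1: Compute the mean: (6 + 34 + 35 + 6 + 20 + 6 + 34 + 15 + 50 + 7) / 10 = 21.3
Step 2: Compute squared deviations from the mean:
  (6 - 21.3)^2 = 234.09
  (34 - 21.3)^2 = 161.29
  (35 - 21.3)^2 = 187.69
  (6 - 21.3)^2 = 234.09
  (20 - 21.3)^2 = 1.69
  (6 - 21.3)^2 = 234.09
  (34 - 21.3)^2 = 161.29
  (15 - 21.3)^2 = 39.69
  (50 - 21.3)^2 = 823.69
  (7 - 21.3)^2 = 204.49
Step 3: Sum of squared deviations = 2282.1
Step 4: Sample variance = 2282.1 / 9 = 253.5667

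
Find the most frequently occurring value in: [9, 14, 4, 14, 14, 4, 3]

14

Step 1: Count the frequency of each value:
  3: appears 1 time(s)
  4: appears 2 time(s)
  9: appears 1 time(s)
  14: appears 3 time(s)
Step 2: The value 14 appears most frequently (3 times).
Step 3: Mode = 14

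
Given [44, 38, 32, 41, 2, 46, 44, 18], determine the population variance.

210.8594

Step 1: Compute the mean: (44 + 38 + 32 + 41 + 2 + 46 + 44 + 18) / 8 = 33.125
Step 2: Compute squared deviations from the mean:
  (44 - 33.125)^2 = 118.2656
  (38 - 33.125)^2 = 23.7656
  (32 - 33.125)^2 = 1.2656
  (41 - 33.125)^2 = 62.0156
  (2 - 33.125)^2 = 968.7656
  (46 - 33.125)^2 = 165.7656
  (44 - 33.125)^2 = 118.2656
  (18 - 33.125)^2 = 228.7656
Step 3: Sum of squared deviations = 1686.875
Step 4: Population variance = 1686.875 / 8 = 210.8594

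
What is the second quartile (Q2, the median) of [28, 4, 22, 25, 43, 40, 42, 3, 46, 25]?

26.5

Step 1: Sort the data: [3, 4, 22, 25, 25, 28, 40, 42, 43, 46]
Step 2: n = 10
Step 3: Q2 is the median. Since n is even, it is the average of the values at positions 5 and 6:
  Q2 = (25 + 28) / 2 = 26.5
Step 4: Q2 = 26.5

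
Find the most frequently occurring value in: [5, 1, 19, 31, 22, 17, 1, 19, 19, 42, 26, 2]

19

Step 1: Count the frequency of each value:
  1: appears 2 time(s)
  2: appears 1 time(s)
  5: appears 1 time(s)
  17: appears 1 time(s)
  19: appears 3 time(s)
  22: appears 1 time(s)
  26: appears 1 time(s)
  31: appears 1 time(s)
  42: appears 1 time(s)
Step 2: The value 19 appears most frequently (3 times).
Step 3: Mode = 19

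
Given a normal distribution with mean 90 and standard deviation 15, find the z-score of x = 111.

1.4

Step 1: Recall the z-score formula: z = (x - mu) / sigma
Step 2: Substitute values: z = (111 - 90) / 15
Step 3: z = 21 / 15 = 1.4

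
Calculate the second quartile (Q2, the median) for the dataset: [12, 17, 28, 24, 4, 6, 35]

17

Step 1: Sort the data: [4, 6, 12, 17, 24, 28, 35]
Step 2: n = 7
Step 3: Q2 is the median. Since n is odd, it is the middle value at position 4: 17
Step 4: Q2 = 17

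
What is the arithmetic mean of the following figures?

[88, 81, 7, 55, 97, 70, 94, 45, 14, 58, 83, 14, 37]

57.1538

Step 1: Sum all values: 88 + 81 + 7 + 55 + 97 + 70 + 94 + 45 + 14 + 58 + 83 + 14 + 37 = 743
Step 2: Count the number of values: n = 13
Step 3: Mean = sum / n = 743 / 13 = 57.1538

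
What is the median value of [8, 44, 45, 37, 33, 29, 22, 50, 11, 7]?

31

Step 1: Sort the data in ascending order: [7, 8, 11, 22, 29, 33, 37, 44, 45, 50]
Step 2: The number of values is n = 10.
Step 3: Since n is even, the median is the average of positions 5 and 6:
  Median = (29 + 33) / 2 = 31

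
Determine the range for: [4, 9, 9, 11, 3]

8

Step 1: Identify the maximum value: max = 11
Step 2: Identify the minimum value: min = 3
Step 3: Range = max - min = 11 - 3 = 8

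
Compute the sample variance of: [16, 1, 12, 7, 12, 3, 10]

28.5714

Step 1: Compute the mean: (16 + 1 + 12 + 7 + 12 + 3 + 10) / 7 = 8.7143
Step 2: Compute squared deviations from the mean:
  (16 - 8.7143)^2 = 53.0816
  (1 - 8.7143)^2 = 59.5102
  (12 - 8.7143)^2 = 10.7959
  (7 - 8.7143)^2 = 2.9388
  (12 - 8.7143)^2 = 10.7959
  (3 - 8.7143)^2 = 32.6531
  (10 - 8.7143)^2 = 1.6531
Step 3: Sum of squared deviations = 171.4286
Step 4: Sample variance = 171.4286 / 6 = 28.5714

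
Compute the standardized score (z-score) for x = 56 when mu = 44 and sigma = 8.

1.5

Step 1: Recall the z-score formula: z = (x - mu) / sigma
Step 2: Substitute values: z = (56 - 44) / 8
Step 3: z = 12 / 8 = 1.5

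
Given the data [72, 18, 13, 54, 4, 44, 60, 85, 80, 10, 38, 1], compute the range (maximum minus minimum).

84

Step 1: Identify the maximum value: max = 85
Step 2: Identify the minimum value: min = 1
Step 3: Range = max - min = 85 - 1 = 84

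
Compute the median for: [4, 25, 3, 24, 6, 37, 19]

19

Step 1: Sort the data in ascending order: [3, 4, 6, 19, 24, 25, 37]
Step 2: The number of values is n = 7.
Step 3: Since n is odd, the median is the middle value at position 4: 19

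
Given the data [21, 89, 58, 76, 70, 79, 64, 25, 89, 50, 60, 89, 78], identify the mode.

89

Step 1: Count the frequency of each value:
  21: appears 1 time(s)
  25: appears 1 time(s)
  50: appears 1 time(s)
  58: appears 1 time(s)
  60: appears 1 time(s)
  64: appears 1 time(s)
  70: appears 1 time(s)
  76: appears 1 time(s)
  78: appears 1 time(s)
  79: appears 1 time(s)
  89: appears 3 time(s)
Step 2: The value 89 appears most frequently (3 times).
Step 3: Mode = 89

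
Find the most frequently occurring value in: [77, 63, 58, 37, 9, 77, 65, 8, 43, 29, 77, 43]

77

Step 1: Count the frequency of each value:
  8: appears 1 time(s)
  9: appears 1 time(s)
  29: appears 1 time(s)
  37: appears 1 time(s)
  43: appears 2 time(s)
  58: appears 1 time(s)
  63: appears 1 time(s)
  65: appears 1 time(s)
  77: appears 3 time(s)
Step 2: The value 77 appears most frequently (3 times).
Step 3: Mode = 77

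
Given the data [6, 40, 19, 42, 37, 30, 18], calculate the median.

30

Step 1: Sort the data in ascending order: [6, 18, 19, 30, 37, 40, 42]
Step 2: The number of values is n = 7.
Step 3: Since n is odd, the median is the middle value at position 4: 30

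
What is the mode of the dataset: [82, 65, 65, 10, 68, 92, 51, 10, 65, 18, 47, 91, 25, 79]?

65

Step 1: Count the frequency of each value:
  10: appears 2 time(s)
  18: appears 1 time(s)
  25: appears 1 time(s)
  47: appears 1 time(s)
  51: appears 1 time(s)
  65: appears 3 time(s)
  68: appears 1 time(s)
  79: appears 1 time(s)
  82: appears 1 time(s)
  91: appears 1 time(s)
  92: appears 1 time(s)
Step 2: The value 65 appears most frequently (3 times).
Step 3: Mode = 65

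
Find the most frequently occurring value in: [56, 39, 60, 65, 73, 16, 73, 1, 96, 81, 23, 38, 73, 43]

73

Step 1: Count the frequency of each value:
  1: appears 1 time(s)
  16: appears 1 time(s)
  23: appears 1 time(s)
  38: appears 1 time(s)
  39: appears 1 time(s)
  43: appears 1 time(s)
  56: appears 1 time(s)
  60: appears 1 time(s)
  65: appears 1 time(s)
  73: appears 3 time(s)
  81: appears 1 time(s)
  96: appears 1 time(s)
Step 2: The value 73 appears most frequently (3 times).
Step 3: Mode = 73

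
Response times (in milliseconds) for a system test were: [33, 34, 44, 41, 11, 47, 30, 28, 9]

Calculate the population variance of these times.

159.0617

Step 1: Compute the mean: (33 + 34 + 44 + 41 + 11 + 47 + 30 + 28 + 9) / 9 = 30.7778
Step 2: Compute squared deviations from the mean:
  (33 - 30.7778)^2 = 4.9383
  (34 - 30.7778)^2 = 10.3827
  (44 - 30.7778)^2 = 174.8272
  (41 - 30.7778)^2 = 104.4938
  (11 - 30.7778)^2 = 391.1605
  (47 - 30.7778)^2 = 263.1605
  (30 - 30.7778)^2 = 0.6049
  (28 - 30.7778)^2 = 7.716
  (9 - 30.7778)^2 = 474.2716
Step 3: Sum of squared deviations = 1431.5556
Step 4: Population variance = 1431.5556 / 9 = 159.0617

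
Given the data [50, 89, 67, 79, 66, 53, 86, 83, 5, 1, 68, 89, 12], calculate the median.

67

Step 1: Sort the data in ascending order: [1, 5, 12, 50, 53, 66, 67, 68, 79, 83, 86, 89, 89]
Step 2: The number of values is n = 13.
Step 3: Since n is odd, the median is the middle value at position 7: 67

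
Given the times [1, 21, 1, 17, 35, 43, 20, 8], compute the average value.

18.25

Step 1: Sum all values: 1 + 21 + 1 + 17 + 35 + 43 + 20 + 8 = 146
Step 2: Count the number of values: n = 8
Step 3: Mean = sum / n = 146 / 8 = 18.25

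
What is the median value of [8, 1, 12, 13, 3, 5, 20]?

8

Step 1: Sort the data in ascending order: [1, 3, 5, 8, 12, 13, 20]
Step 2: The number of values is n = 7.
Step 3: Since n is odd, the median is the middle value at position 4: 8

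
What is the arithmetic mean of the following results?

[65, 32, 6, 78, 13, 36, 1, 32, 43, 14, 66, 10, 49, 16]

32.9286

Step 1: Sum all values: 65 + 32 + 6 + 78 + 13 + 36 + 1 + 32 + 43 + 14 + 66 + 10 + 49 + 16 = 461
Step 2: Count the number of values: n = 14
Step 3: Mean = sum / n = 461 / 14 = 32.9286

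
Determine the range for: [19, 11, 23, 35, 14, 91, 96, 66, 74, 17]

85

Step 1: Identify the maximum value: max = 96
Step 2: Identify the minimum value: min = 11
Step 3: Range = max - min = 96 - 11 = 85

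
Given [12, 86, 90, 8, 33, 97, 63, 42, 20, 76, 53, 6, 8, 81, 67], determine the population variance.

1024.3822

Step 1: Compute the mean: (12 + 86 + 90 + 8 + 33 + 97 + 63 + 42 + 20 + 76 + 53 + 6 + 8 + 81 + 67) / 15 = 49.4667
Step 2: Compute squared deviations from the mean:
  (12 - 49.4667)^2 = 1403.7511
  (86 - 49.4667)^2 = 1334.6844
  (90 - 49.4667)^2 = 1642.9511
  (8 - 49.4667)^2 = 1719.4844
  (33 - 49.4667)^2 = 271.1511
  (97 - 49.4667)^2 = 2259.4178
  (63 - 49.4667)^2 = 183.1511
  (42 - 49.4667)^2 = 55.7511
  (20 - 49.4667)^2 = 868.2844
  (76 - 49.4667)^2 = 704.0178
  (53 - 49.4667)^2 = 12.4844
  (6 - 49.4667)^2 = 1889.3511
  (8 - 49.4667)^2 = 1719.4844
  (81 - 49.4667)^2 = 994.3511
  (67 - 49.4667)^2 = 307.4178
Step 3: Sum of squared deviations = 15365.7333
Step 4: Population variance = 15365.7333 / 15 = 1024.3822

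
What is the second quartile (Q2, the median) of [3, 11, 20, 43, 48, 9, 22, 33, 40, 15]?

21

Step 1: Sort the data: [3, 9, 11, 15, 20, 22, 33, 40, 43, 48]
Step 2: n = 10
Step 3: Q2 is the median. Since n is even, it is the average of the values at positions 5 and 6:
  Q2 = (20 + 22) / 2 = 21
Step 4: Q2 = 21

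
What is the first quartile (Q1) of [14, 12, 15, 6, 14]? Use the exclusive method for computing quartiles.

9

Step 1: Sort the data: [6, 12, 14, 14, 15]
Step 2: n = 5
Step 3: Using the exclusive quartile method:
  Q1 = 9
  Q2 (median) = 14
  Q3 = 14.5
  IQR = Q3 - Q1 = 14.5 - 9 = 5.5
Step 4: Q1 = 9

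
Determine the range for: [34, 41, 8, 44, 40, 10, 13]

36

Step 1: Identify the maximum value: max = 44
Step 2: Identify the minimum value: min = 8
Step 3: Range = max - min = 44 - 8 = 36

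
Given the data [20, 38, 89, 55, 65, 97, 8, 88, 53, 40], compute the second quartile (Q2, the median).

54

Step 1: Sort the data: [8, 20, 38, 40, 53, 55, 65, 88, 89, 97]
Step 2: n = 10
Step 3: Q2 is the median. Since n is even, it is the average of the values at positions 5 and 6:
  Q2 = (53 + 55) / 2 = 54
Step 4: Q2 = 54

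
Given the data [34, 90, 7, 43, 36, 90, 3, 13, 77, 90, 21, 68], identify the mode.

90

Step 1: Count the frequency of each value:
  3: appears 1 time(s)
  7: appears 1 time(s)
  13: appears 1 time(s)
  21: appears 1 time(s)
  34: appears 1 time(s)
  36: appears 1 time(s)
  43: appears 1 time(s)
  68: appears 1 time(s)
  77: appears 1 time(s)
  90: appears 3 time(s)
Step 2: The value 90 appears most frequently (3 times).
Step 3: Mode = 90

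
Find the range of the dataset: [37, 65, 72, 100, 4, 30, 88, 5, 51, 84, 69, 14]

96

Step 1: Identify the maximum value: max = 100
Step 2: Identify the minimum value: min = 4
Step 3: Range = max - min = 100 - 4 = 96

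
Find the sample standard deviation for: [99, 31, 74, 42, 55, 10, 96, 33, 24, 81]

31.3874

Step 1: Compute the mean: 54.5
Step 2: Sum of squared deviations from the mean: 8866.5
Step 3: Sample variance = 8866.5 / 9 = 985.1667
Step 4: Standard deviation = sqrt(985.1667) = 31.3874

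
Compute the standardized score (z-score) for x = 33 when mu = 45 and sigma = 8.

-1.5

Step 1: Recall the z-score formula: z = (x - mu) / sigma
Step 2: Substitute values: z = (33 - 45) / 8
Step 3: z = -12 / 8 = -1.5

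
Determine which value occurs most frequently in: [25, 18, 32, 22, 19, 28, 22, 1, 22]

22

Step 1: Count the frequency of each value:
  1: appears 1 time(s)
  18: appears 1 time(s)
  19: appears 1 time(s)
  22: appears 3 time(s)
  25: appears 1 time(s)
  28: appears 1 time(s)
  32: appears 1 time(s)
Step 2: The value 22 appears most frequently (3 times).
Step 3: Mode = 22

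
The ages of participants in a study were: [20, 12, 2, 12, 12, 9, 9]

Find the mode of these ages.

12

Step 1: Count the frequency of each value:
  2: appears 1 time(s)
  9: appears 2 time(s)
  12: appears 3 time(s)
  20: appears 1 time(s)
Step 2: The value 12 appears most frequently (3 times).
Step 3: Mode = 12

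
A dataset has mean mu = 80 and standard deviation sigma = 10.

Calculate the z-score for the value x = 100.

2

Step 1: Recall the z-score formula: z = (x - mu) / sigma
Step 2: Substitute values: z = (100 - 80) / 10
Step 3: z = 20 / 10 = 2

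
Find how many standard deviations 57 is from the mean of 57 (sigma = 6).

0

Step 1: Recall the z-score formula: z = (x - mu) / sigma
Step 2: Substitute values: z = (57 - 57) / 6
Step 3: z = 0 / 6 = 0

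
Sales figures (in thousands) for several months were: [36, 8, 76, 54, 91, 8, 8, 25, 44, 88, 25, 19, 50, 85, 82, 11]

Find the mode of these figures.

8

Step 1: Count the frequency of each value:
  8: appears 3 time(s)
  11: appears 1 time(s)
  19: appears 1 time(s)
  25: appears 2 time(s)
  36: appears 1 time(s)
  44: appears 1 time(s)
  50: appears 1 time(s)
  54: appears 1 time(s)
  76: appears 1 time(s)
  82: appears 1 time(s)
  85: appears 1 time(s)
  88: appears 1 time(s)
  91: appears 1 time(s)
Step 2: The value 8 appears most frequently (3 times).
Step 3: Mode = 8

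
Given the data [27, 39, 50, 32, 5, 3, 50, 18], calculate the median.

29.5

Step 1: Sort the data in ascending order: [3, 5, 18, 27, 32, 39, 50, 50]
Step 2: The number of values is n = 8.
Step 3: Since n is even, the median is the average of positions 4 and 5:
  Median = (27 + 32) / 2 = 29.5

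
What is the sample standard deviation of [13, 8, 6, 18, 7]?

5.0299

Step 1: Compute the mean: 10.4
Step 2: Sum of squared deviations from the mean: 101.2
Step 3: Sample variance = 101.2 / 4 = 25.3
Step 4: Standard deviation = sqrt(25.3) = 5.0299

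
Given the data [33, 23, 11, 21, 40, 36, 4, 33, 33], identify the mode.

33

Step 1: Count the frequency of each value:
  4: appears 1 time(s)
  11: appears 1 time(s)
  21: appears 1 time(s)
  23: appears 1 time(s)
  33: appears 3 time(s)
  36: appears 1 time(s)
  40: appears 1 time(s)
Step 2: The value 33 appears most frequently (3 times).
Step 3: Mode = 33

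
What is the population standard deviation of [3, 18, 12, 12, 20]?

5.933

Step 1: Compute the mean: 13
Step 2: Sum of squared deviations from the mean: 176
Step 3: Population variance = 176 / 5 = 35.2
Step 4: Standard deviation = sqrt(35.2) = 5.933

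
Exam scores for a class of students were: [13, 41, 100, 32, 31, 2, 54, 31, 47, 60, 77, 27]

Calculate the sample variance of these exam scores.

734.6288

Step 1: Compute the mean: (13 + 41 + 100 + 32 + 31 + 2 + 54 + 31 + 47 + 60 + 77 + 27) / 12 = 42.9167
Step 2: Compute squared deviations from the mean:
  (13 - 42.9167)^2 = 895.0069
  (41 - 42.9167)^2 = 3.6736
  (100 - 42.9167)^2 = 3258.5069
  (32 - 42.9167)^2 = 119.1736
  (31 - 42.9167)^2 = 142.0069
  (2 - 42.9167)^2 = 1674.1736
  (54 - 42.9167)^2 = 122.8403
  (31 - 42.9167)^2 = 142.0069
  (47 - 42.9167)^2 = 16.6736
  (60 - 42.9167)^2 = 291.8403
  (77 - 42.9167)^2 = 1161.6736
  (27 - 42.9167)^2 = 253.3403
Step 3: Sum of squared deviations = 8080.9167
Step 4: Sample variance = 8080.9167 / 11 = 734.6288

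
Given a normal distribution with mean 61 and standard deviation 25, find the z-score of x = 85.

0.96

Step 1: Recall the z-score formula: z = (x - mu) / sigma
Step 2: Substitute values: z = (85 - 61) / 25
Step 3: z = 24 / 25 = 0.96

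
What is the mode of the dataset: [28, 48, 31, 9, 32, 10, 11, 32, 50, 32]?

32

Step 1: Count the frequency of each value:
  9: appears 1 time(s)
  10: appears 1 time(s)
  11: appears 1 time(s)
  28: appears 1 time(s)
  31: appears 1 time(s)
  32: appears 3 time(s)
  48: appears 1 time(s)
  50: appears 1 time(s)
Step 2: The value 32 appears most frequently (3 times).
Step 3: Mode = 32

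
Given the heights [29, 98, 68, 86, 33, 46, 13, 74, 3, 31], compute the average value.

48.1

Step 1: Sum all values: 29 + 98 + 68 + 86 + 33 + 46 + 13 + 74 + 3 + 31 = 481
Step 2: Count the number of values: n = 10
Step 3: Mean = sum / n = 481 / 10 = 48.1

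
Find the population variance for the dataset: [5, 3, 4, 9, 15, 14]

22.5556

Step 1: Compute the mean: (5 + 3 + 4 + 9 + 15 + 14) / 6 = 8.3333
Step 2: Compute squared deviations from the mean:
  (5 - 8.3333)^2 = 11.1111
  (3 - 8.3333)^2 = 28.4444
  (4 - 8.3333)^2 = 18.7778
  (9 - 8.3333)^2 = 0.4444
  (15 - 8.3333)^2 = 44.4444
  (14 - 8.3333)^2 = 32.1111
Step 3: Sum of squared deviations = 135.3333
Step 4: Population variance = 135.3333 / 6 = 22.5556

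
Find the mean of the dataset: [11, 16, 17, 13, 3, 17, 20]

13.8571

Step 1: Sum all values: 11 + 16 + 17 + 13 + 3 + 17 + 20 = 97
Step 2: Count the number of values: n = 7
Step 3: Mean = sum / n = 97 / 7 = 13.8571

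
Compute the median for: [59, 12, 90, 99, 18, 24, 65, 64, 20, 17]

41.5

Step 1: Sort the data in ascending order: [12, 17, 18, 20, 24, 59, 64, 65, 90, 99]
Step 2: The number of values is n = 10.
Step 3: Since n is even, the median is the average of positions 5 and 6:
  Median = (24 + 59) / 2 = 41.5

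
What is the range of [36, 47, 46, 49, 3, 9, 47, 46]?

46

Step 1: Identify the maximum value: max = 49
Step 2: Identify the minimum value: min = 3
Step 3: Range = max - min = 49 - 3 = 46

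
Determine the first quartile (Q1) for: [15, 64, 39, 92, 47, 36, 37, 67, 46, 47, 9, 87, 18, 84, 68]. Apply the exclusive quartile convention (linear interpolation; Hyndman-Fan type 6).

36

Step 1: Sort the data: [9, 15, 18, 36, 37, 39, 46, 47, 47, 64, 67, 68, 84, 87, 92]
Step 2: n = 15
Step 3: Using the exclusive quartile method:
  Q1 = 36
  Q2 (median) = 47
  Q3 = 68
  IQR = Q3 - Q1 = 68 - 36 = 32
Step 4: Q1 = 36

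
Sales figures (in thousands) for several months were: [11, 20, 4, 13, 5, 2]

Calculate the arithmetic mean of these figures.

9.1667

Step 1: Sum all values: 11 + 20 + 4 + 13 + 5 + 2 = 55
Step 2: Count the number of values: n = 6
Step 3: Mean = sum / n = 55 / 6 = 9.1667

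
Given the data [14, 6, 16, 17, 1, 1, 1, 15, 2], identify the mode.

1

Step 1: Count the frequency of each value:
  1: appears 3 time(s)
  2: appears 1 time(s)
  6: appears 1 time(s)
  14: appears 1 time(s)
  15: appears 1 time(s)
  16: appears 1 time(s)
  17: appears 1 time(s)
Step 2: The value 1 appears most frequently (3 times).
Step 3: Mode = 1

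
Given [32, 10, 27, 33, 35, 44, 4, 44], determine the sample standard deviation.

14.6379

Step 1: Compute the mean: 28.625
Step 2: Sum of squared deviations from the mean: 1499.875
Step 3: Sample variance = 1499.875 / 7 = 214.2679
Step 4: Standard deviation = sqrt(214.2679) = 14.6379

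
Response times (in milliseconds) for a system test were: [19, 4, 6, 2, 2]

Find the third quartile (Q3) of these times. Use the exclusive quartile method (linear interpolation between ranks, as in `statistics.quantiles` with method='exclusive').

12.5

Step 1: Sort the data: [2, 2, 4, 6, 19]
Step 2: n = 5
Step 3: Using the exclusive quartile method:
  Q1 = 2
  Q2 (median) = 4
  Q3 = 12.5
  IQR = Q3 - Q1 = 12.5 - 2 = 10.5
Step 4: Q3 = 12.5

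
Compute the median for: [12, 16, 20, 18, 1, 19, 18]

18

Step 1: Sort the data in ascending order: [1, 12, 16, 18, 18, 19, 20]
Step 2: The number of values is n = 7.
Step 3: Since n is odd, the median is the middle value at position 4: 18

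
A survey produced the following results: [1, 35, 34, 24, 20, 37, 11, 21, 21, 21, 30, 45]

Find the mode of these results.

21

Step 1: Count the frequency of each value:
  1: appears 1 time(s)
  11: appears 1 time(s)
  20: appears 1 time(s)
  21: appears 3 time(s)
  24: appears 1 time(s)
  30: appears 1 time(s)
  34: appears 1 time(s)
  35: appears 1 time(s)
  37: appears 1 time(s)
  45: appears 1 time(s)
Step 2: The value 21 appears most frequently (3 times).
Step 3: Mode = 21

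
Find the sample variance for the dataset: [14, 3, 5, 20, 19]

61.7

Step 1: Compute the mean: (14 + 3 + 5 + 20 + 19) / 5 = 12.2
Step 2: Compute squared deviations from the mean:
  (14 - 12.2)^2 = 3.24
  (3 - 12.2)^2 = 84.64
  (5 - 12.2)^2 = 51.84
  (20 - 12.2)^2 = 60.84
  (19 - 12.2)^2 = 46.24
Step 3: Sum of squared deviations = 246.8
Step 4: Sample variance = 246.8 / 4 = 61.7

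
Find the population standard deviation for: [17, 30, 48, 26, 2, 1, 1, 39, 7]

16.6533

Step 1: Compute the mean: 19
Step 2: Sum of squared deviations from the mean: 2496
Step 3: Population variance = 2496 / 9 = 277.3333
Step 4: Standard deviation = sqrt(277.3333) = 16.6533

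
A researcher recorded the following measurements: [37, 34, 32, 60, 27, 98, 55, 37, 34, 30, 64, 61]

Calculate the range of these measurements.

71

Step 1: Identify the maximum value: max = 98
Step 2: Identify the minimum value: min = 27
Step 3: Range = max - min = 98 - 27 = 71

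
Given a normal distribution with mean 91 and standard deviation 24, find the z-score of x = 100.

0.375

Step 1: Recall the z-score formula: z = (x - mu) / sigma
Step 2: Substitute values: z = (100 - 91) / 24
Step 3: z = 9 / 24 = 0.375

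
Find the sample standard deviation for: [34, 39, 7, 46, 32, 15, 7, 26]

14.6945

Step 1: Compute the mean: 25.75
Step 2: Sum of squared deviations from the mean: 1511.5
Step 3: Sample variance = 1511.5 / 7 = 215.9286
Step 4: Standard deviation = sqrt(215.9286) = 14.6945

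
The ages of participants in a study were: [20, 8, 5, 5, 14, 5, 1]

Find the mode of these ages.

5

Step 1: Count the frequency of each value:
  1: appears 1 time(s)
  5: appears 3 time(s)
  8: appears 1 time(s)
  14: appears 1 time(s)
  20: appears 1 time(s)
Step 2: The value 5 appears most frequently (3 times).
Step 3: Mode = 5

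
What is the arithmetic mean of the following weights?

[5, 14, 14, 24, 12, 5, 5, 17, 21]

13

Step 1: Sum all values: 5 + 14 + 14 + 24 + 12 + 5 + 5 + 17 + 21 = 117
Step 2: Count the number of values: n = 9
Step 3: Mean = sum / n = 117 / 9 = 13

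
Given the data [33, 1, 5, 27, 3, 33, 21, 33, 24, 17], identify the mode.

33

Step 1: Count the frequency of each value:
  1: appears 1 time(s)
  3: appears 1 time(s)
  5: appears 1 time(s)
  17: appears 1 time(s)
  21: appears 1 time(s)
  24: appears 1 time(s)
  27: appears 1 time(s)
  33: appears 3 time(s)
Step 2: The value 33 appears most frequently (3 times).
Step 3: Mode = 33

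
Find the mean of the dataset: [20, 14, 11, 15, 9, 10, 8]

12.4286

Step 1: Sum all values: 20 + 14 + 11 + 15 + 9 + 10 + 8 = 87
Step 2: Count the number of values: n = 7
Step 3: Mean = sum / n = 87 / 7 = 12.4286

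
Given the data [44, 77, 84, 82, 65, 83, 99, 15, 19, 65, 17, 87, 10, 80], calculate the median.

71

Step 1: Sort the data in ascending order: [10, 15, 17, 19, 44, 65, 65, 77, 80, 82, 83, 84, 87, 99]
Step 2: The number of values is n = 14.
Step 3: Since n is even, the median is the average of positions 7 and 8:
  Median = (65 + 77) / 2 = 71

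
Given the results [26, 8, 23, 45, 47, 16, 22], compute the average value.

26.7143

Step 1: Sum all values: 26 + 8 + 23 + 45 + 47 + 16 + 22 = 187
Step 2: Count the number of values: n = 7
Step 3: Mean = sum / n = 187 / 7 = 26.7143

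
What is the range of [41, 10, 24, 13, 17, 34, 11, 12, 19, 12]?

31

Step 1: Identify the maximum value: max = 41
Step 2: Identify the minimum value: min = 10
Step 3: Range = max - min = 41 - 10 = 31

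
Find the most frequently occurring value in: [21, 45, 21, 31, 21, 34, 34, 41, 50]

21

Step 1: Count the frequency of each value:
  21: appears 3 time(s)
  31: appears 1 time(s)
  34: appears 2 time(s)
  41: appears 1 time(s)
  45: appears 1 time(s)
  50: appears 1 time(s)
Step 2: The value 21 appears most frequently (3 times).
Step 3: Mode = 21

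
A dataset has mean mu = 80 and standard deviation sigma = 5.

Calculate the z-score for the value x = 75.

-1

Step 1: Recall the z-score formula: z = (x - mu) / sigma
Step 2: Substitute values: z = (75 - 80) / 5
Step 3: z = -5 / 5 = -1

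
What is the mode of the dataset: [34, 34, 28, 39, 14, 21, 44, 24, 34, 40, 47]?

34

Step 1: Count the frequency of each value:
  14: appears 1 time(s)
  21: appears 1 time(s)
  24: appears 1 time(s)
  28: appears 1 time(s)
  34: appears 3 time(s)
  39: appears 1 time(s)
  40: appears 1 time(s)
  44: appears 1 time(s)
  47: appears 1 time(s)
Step 2: The value 34 appears most frequently (3 times).
Step 3: Mode = 34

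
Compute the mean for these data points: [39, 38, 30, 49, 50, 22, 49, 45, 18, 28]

36.8

Step 1: Sum all values: 39 + 38 + 30 + 49 + 50 + 22 + 49 + 45 + 18 + 28 = 368
Step 2: Count the number of values: n = 10
Step 3: Mean = sum / n = 368 / 10 = 36.8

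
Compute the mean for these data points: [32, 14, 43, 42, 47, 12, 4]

27.7143

Step 1: Sum all values: 32 + 14 + 43 + 42 + 47 + 12 + 4 = 194
Step 2: Count the number of values: n = 7
Step 3: Mean = sum / n = 194 / 7 = 27.7143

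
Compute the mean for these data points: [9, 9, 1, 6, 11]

7.2

Step 1: Sum all values: 9 + 9 + 1 + 6 + 11 = 36
Step 2: Count the number of values: n = 5
Step 3: Mean = sum / n = 36 / 5 = 7.2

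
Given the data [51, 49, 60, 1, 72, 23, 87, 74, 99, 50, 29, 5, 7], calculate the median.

50

Step 1: Sort the data in ascending order: [1, 5, 7, 23, 29, 49, 50, 51, 60, 72, 74, 87, 99]
Step 2: The number of values is n = 13.
Step 3: Since n is odd, the median is the middle value at position 7: 50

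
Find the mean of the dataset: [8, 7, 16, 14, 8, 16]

11.5

Step 1: Sum all values: 8 + 7 + 16 + 14 + 8 + 16 = 69
Step 2: Count the number of values: n = 6
Step 3: Mean = sum / n = 69 / 6 = 11.5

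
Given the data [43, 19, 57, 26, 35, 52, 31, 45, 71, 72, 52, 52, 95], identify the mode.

52

Step 1: Count the frequency of each value:
  19: appears 1 time(s)
  26: appears 1 time(s)
  31: appears 1 time(s)
  35: appears 1 time(s)
  43: appears 1 time(s)
  45: appears 1 time(s)
  52: appears 3 time(s)
  57: appears 1 time(s)
  71: appears 1 time(s)
  72: appears 1 time(s)
  95: appears 1 time(s)
Step 2: The value 52 appears most frequently (3 times).
Step 3: Mode = 52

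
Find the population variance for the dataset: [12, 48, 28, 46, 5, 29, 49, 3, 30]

286.6173

Step 1: Compute the mean: (12 + 48 + 28 + 46 + 5 + 29 + 49 + 3 + 30) / 9 = 27.7778
Step 2: Compute squared deviations from the mean:
  (12 - 27.7778)^2 = 248.9383
  (48 - 27.7778)^2 = 408.9383
  (28 - 27.7778)^2 = 0.0494
  (46 - 27.7778)^2 = 332.0494
  (5 - 27.7778)^2 = 518.8272
  (29 - 27.7778)^2 = 1.4938
  (49 - 27.7778)^2 = 450.3827
  (3 - 27.7778)^2 = 613.9383
  (30 - 27.7778)^2 = 4.9383
Step 3: Sum of squared deviations = 2579.5556
Step 4: Population variance = 2579.5556 / 9 = 286.6173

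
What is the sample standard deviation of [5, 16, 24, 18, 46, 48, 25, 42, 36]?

14.895

Step 1: Compute the mean: 28.8889
Step 2: Sum of squared deviations from the mean: 1774.8889
Step 3: Sample variance = 1774.8889 / 8 = 221.8611
Step 4: Standard deviation = sqrt(221.8611) = 14.895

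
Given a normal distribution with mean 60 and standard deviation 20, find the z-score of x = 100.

2

Step 1: Recall the z-score formula: z = (x - mu) / sigma
Step 2: Substitute values: z = (100 - 60) / 20
Step 3: z = 40 / 20 = 2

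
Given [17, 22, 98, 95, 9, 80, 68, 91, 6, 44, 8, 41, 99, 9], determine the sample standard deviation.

37.9016

Step 1: Compute the mean: 49.0714
Step 2: Sum of squared deviations from the mean: 18674.9286
Step 3: Sample variance = 18674.9286 / 13 = 1436.533
Step 4: Standard deviation = sqrt(1436.533) = 37.9016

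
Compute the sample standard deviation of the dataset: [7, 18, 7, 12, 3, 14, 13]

5.127

Step 1: Compute the mean: 10.5714
Step 2: Sum of squared deviations from the mean: 157.7143
Step 3: Sample variance = 157.7143 / 6 = 26.2857
Step 4: Standard deviation = sqrt(26.2857) = 5.127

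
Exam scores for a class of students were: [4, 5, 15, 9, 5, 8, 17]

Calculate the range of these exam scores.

13

Step 1: Identify the maximum value: max = 17
Step 2: Identify the minimum value: min = 4
Step 3: Range = max - min = 17 - 4 = 13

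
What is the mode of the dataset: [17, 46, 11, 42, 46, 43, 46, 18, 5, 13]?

46

Step 1: Count the frequency of each value:
  5: appears 1 time(s)
  11: appears 1 time(s)
  13: appears 1 time(s)
  17: appears 1 time(s)
  18: appears 1 time(s)
  42: appears 1 time(s)
  43: appears 1 time(s)
  46: appears 3 time(s)
Step 2: The value 46 appears most frequently (3 times).
Step 3: Mode = 46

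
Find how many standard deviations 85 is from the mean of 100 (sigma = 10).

-1.5

Step 1: Recall the z-score formula: z = (x - mu) / sigma
Step 2: Substitute values: z = (85 - 100) / 10
Step 3: z = -15 / 10 = -1.5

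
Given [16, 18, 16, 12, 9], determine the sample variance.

13.2

Step 1: Compute the mean: (16 + 18 + 16 + 12 + 9) / 5 = 14.2
Step 2: Compute squared deviations from the mean:
  (16 - 14.2)^2 = 3.24
  (18 - 14.2)^2 = 14.44
  (16 - 14.2)^2 = 3.24
  (12 - 14.2)^2 = 4.84
  (9 - 14.2)^2 = 27.04
Step 3: Sum of squared deviations = 52.8
Step 4: Sample variance = 52.8 / 4 = 13.2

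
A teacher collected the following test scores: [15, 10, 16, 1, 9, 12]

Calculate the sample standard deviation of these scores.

5.3944

Step 1: Compute the mean: 10.5
Step 2: Sum of squared deviations from the mean: 145.5
Step 3: Sample variance = 145.5 / 5 = 29.1
Step 4: Standard deviation = sqrt(29.1) = 5.3944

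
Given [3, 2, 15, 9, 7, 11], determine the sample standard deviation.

4.916

Step 1: Compute the mean: 7.8333
Step 2: Sum of squared deviations from the mean: 120.8333
Step 3: Sample variance = 120.8333 / 5 = 24.1667
Step 4: Standard deviation = sqrt(24.1667) = 4.916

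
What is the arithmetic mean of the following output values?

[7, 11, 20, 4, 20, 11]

12.1667

Step 1: Sum all values: 7 + 11 + 20 + 4 + 20 + 11 = 73
Step 2: Count the number of values: n = 6
Step 3: Mean = sum / n = 73 / 6 = 12.1667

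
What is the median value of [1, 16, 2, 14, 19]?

14

Step 1: Sort the data in ascending order: [1, 2, 14, 16, 19]
Step 2: The number of values is n = 5.
Step 3: Since n is odd, the median is the middle value at position 3: 14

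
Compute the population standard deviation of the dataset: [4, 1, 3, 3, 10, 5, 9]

3.0706

Step 1: Compute the mean: 5
Step 2: Sum of squared deviations from the mean: 66
Step 3: Population variance = 66 / 7 = 9.4286
Step 4: Standard deviation = sqrt(9.4286) = 3.0706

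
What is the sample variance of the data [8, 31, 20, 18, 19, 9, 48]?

191.8095

Step 1: Compute the mean: (8 + 31 + 20 + 18 + 19 + 9 + 48) / 7 = 21.8571
Step 2: Compute squared deviations from the mean:
  (8 - 21.8571)^2 = 192.0204
  (31 - 21.8571)^2 = 83.5918
  (20 - 21.8571)^2 = 3.449
  (18 - 21.8571)^2 = 14.8776
  (19 - 21.8571)^2 = 8.1633
  (9 - 21.8571)^2 = 165.3061
  (48 - 21.8571)^2 = 683.449
Step 3: Sum of squared deviations = 1150.8571
Step 4: Sample variance = 1150.8571 / 6 = 191.8095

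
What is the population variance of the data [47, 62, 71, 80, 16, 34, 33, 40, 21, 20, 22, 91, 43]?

551.7751

Step 1: Compute the mean: (47 + 62 + 71 + 80 + 16 + 34 + 33 + 40 + 21 + 20 + 22 + 91 + 43) / 13 = 44.6154
Step 2: Compute squared deviations from the mean:
  (47 - 44.6154)^2 = 5.6864
  (62 - 44.6154)^2 = 302.2249
  (71 - 44.6154)^2 = 696.1479
  (80 - 44.6154)^2 = 1252.071
  (16 - 44.6154)^2 = 818.8402
  (34 - 44.6154)^2 = 112.6864
  (33 - 44.6154)^2 = 134.9172
  (40 - 44.6154)^2 = 21.3018
  (21 - 44.6154)^2 = 557.6864
  (20 - 44.6154)^2 = 605.9172
  (22 - 44.6154)^2 = 511.4556
  (91 - 44.6154)^2 = 2151.5325
  (43 - 44.6154)^2 = 2.6095
Step 3: Sum of squared deviations = 7173.0769
Step 4: Population variance = 7173.0769 / 13 = 551.7751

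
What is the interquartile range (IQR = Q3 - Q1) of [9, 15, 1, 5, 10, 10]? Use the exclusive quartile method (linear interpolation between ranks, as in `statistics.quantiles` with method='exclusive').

7.25

Step 1: Sort the data: [1, 5, 9, 10, 10, 15]
Step 2: n = 6
Step 3: Using the exclusive quartile method:
  Q1 = 4
  Q2 (median) = 9.5
  Q3 = 11.25
  IQR = Q3 - Q1 = 11.25 - 4 = 7.25
Step 4: IQR = 7.25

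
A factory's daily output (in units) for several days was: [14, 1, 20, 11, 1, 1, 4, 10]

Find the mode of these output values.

1

Step 1: Count the frequency of each value:
  1: appears 3 time(s)
  4: appears 1 time(s)
  10: appears 1 time(s)
  11: appears 1 time(s)
  14: appears 1 time(s)
  20: appears 1 time(s)
Step 2: The value 1 appears most frequently (3 times).
Step 3: Mode = 1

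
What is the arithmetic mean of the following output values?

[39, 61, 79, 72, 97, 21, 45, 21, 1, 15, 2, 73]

43.8333

Step 1: Sum all values: 39 + 61 + 79 + 72 + 97 + 21 + 45 + 21 + 1 + 15 + 2 + 73 = 526
Step 2: Count the number of values: n = 12
Step 3: Mean = sum / n = 526 / 12 = 43.8333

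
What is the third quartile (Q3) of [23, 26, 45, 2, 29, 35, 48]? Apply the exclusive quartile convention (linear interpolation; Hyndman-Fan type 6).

45

Step 1: Sort the data: [2, 23, 26, 29, 35, 45, 48]
Step 2: n = 7
Step 3: Using the exclusive quartile method:
  Q1 = 23
  Q2 (median) = 29
  Q3 = 45
  IQR = Q3 - Q1 = 45 - 23 = 22
Step 4: Q3 = 45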